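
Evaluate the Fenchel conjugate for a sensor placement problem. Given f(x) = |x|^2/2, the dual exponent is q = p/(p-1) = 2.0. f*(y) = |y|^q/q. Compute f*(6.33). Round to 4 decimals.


The conjugate exponent q satisfies 1/p + 1/q = 1.
p = 2, so q = 2/(2 - 1) = 2.0
|y|^q = 6.33^2.0 = 40.0689
f*(6.33) = 40.0689 / 2.0 = 20.0345


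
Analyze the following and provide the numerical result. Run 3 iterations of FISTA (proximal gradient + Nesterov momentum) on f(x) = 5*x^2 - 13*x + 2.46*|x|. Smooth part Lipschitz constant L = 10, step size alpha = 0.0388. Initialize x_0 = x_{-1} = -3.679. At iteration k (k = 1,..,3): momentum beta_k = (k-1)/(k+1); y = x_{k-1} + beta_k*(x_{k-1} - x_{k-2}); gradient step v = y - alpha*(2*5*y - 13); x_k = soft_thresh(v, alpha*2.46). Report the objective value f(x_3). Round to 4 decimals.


FISTA on f(x) = 5*x^2 - 13*x + 2.46*|x|
L = 10, alpha = 0.0388
Iteration 1: beta = 0.0, y = -3.679 + 0.0*(-3.679 + 3.679) = -3.679
  grad(y) = -49.79, v = y - alpha*grad = -1.7471
  prox(v) = soft_thresh(-1.7471, 0.0954) = -1.6517
Iteration 2: beta = 0.3333, y = -1.6517 + 0.3333*(-1.6517 + 3.679) = -0.9759
  grad(y) = -22.7593, v = y - alpha*grad = -0.0929
  prox(v) = soft_thresh(-0.0929, 0.0954) = 0.0
Iteration 3: beta = 0.5, y = 0.0 + 0.5*(0.0 + 1.6517) = 0.8259
  grad(y) = -4.7415, v = y - alpha*grad = 1.0098
  prox(v) = soft_thresh(1.0098, 0.0954) = 0.9144
f(x_3) = 5*0.9144^2 - 13*0.9144 + 2.46*|0.9144| = -5.4571


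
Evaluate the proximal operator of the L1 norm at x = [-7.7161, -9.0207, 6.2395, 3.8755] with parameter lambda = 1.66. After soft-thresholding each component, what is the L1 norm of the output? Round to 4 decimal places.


Soft-thresholding with lambda = 1.66:
prox(-7.7161) = sign(-7.7161)*max(|-7.7161| - 1.66, 0) = -6.0561
prox(-9.0207) = sign(-9.0207)*max(|-9.0207| - 1.66, 0) = -7.3607
prox(6.2395) = sign(6.2395)*max(|6.2395| - 1.66, 0) = 4.5795
prox(3.8755) = sign(3.8755)*max(|3.8755| - 1.66, 0) = 2.2155
prox(x) = [-6.0561, -7.3607, 4.5795, 2.2155]
||prox(x)||_1 = 6.0561 + 7.3607 + 4.5795 + 2.2155 = 20.2118


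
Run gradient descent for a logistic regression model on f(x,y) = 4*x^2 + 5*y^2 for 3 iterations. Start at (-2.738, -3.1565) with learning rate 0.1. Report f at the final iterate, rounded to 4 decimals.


Gradient descent on f(x,y) = 4*x^2 + 5*y^2.
Starting point: (-2.738, -3.1565), alpha = 0.1
Step 1: grad_x = 2*4*-2.738 = -21.904, grad_y = 2*5*-3.1565 = -31.565
  x_1 = -2.738 - 0.1*-21.904 = -0.5476
  y_1 = -3.1565 - 0.1*-31.565 = 0.0
Step 2: grad_x = 2*4*-0.5476 = -4.3808, grad_y = 2*5*0.0 = 0.0
  x_2 = -0.5476 - 0.1*-4.3808 = -0.1095
  y_2 = 0.0 - 0.1*0.0 = 0.0
Step 3: grad_x = 2*4*-0.1095 = -0.8762, grad_y = 2*5*0.0 = 0.0
  x_3 = -0.1095 - 0.1*-0.8762 = -0.0219
  y_3 = 0.0 - 0.1*0.0 = 0.0
f(-0.0219, 0.0) = 4*(-0.0219)^2 + 5*0.0^2 = 0.0019


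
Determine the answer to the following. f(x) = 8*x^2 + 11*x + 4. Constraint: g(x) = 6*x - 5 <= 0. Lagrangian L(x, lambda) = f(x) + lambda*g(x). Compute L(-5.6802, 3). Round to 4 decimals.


Step 1: Evaluate f(x).
f(-5.6802) = 8*(-5.6802)^2 + 11*(-5.6802) + 4 = 199.6352
Step 2: Evaluate g(x).
g(-5.6802) = 6*-5.6802 - 5 = -39.0812
Step 3: Compute Lagrangian.
L = 199.6352 + 3*-39.0812 = 82.3916


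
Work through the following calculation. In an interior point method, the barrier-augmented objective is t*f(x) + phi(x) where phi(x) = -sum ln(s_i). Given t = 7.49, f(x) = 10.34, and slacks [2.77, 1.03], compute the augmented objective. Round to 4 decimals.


Step 1: Compute log-barrier.
ln values: [1.0188, 0.0296]
phi = -(1.0188 + 0.0296) = -1.0484
Step 2: Compute augmented objective.
t*f(x) = 7.49*10.34 = 77.4466
Total = 77.4466 - 1.0484 = 76.3982


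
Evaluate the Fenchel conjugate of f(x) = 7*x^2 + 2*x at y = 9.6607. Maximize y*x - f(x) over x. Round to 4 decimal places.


f*(y) = sup_x {y*x - a*x^2 - b*x} = sup_x {(y-b)*x - a*x^2}
FOC: (y - b) - 2a*x = 0 => x* = (y - b)/(2a)
x* = (9.6607 - 2)/(2*7) = 0.5472
f*(9.6607) = (y-b)^2/(4a) = (9.6607 - 2)^2/(4*7)
= 58.6863/28 = 2.0959


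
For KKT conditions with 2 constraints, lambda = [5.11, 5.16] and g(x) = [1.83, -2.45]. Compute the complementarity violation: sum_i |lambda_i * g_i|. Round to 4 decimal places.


KKT complementary slackness check:
lambda_1 * g_1 = 5.11 * 1.83 = 9.3513
lambda_2 * g_2 = 5.16 * -2.45 = -12.642
Total violation = 9.3513 + 12.642 = 21.9933


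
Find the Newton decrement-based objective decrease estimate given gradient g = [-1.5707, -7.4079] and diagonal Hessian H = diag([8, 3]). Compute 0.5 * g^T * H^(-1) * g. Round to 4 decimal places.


Step 1: H is diagonal, so H^(-1) * g = [-0.1963, -2.4693].
Step 2: g^T H^(-1) g = sum_i g_i^2 / H_ii
  = (-1.5707)^2/8 + (-7.4079)^2/3
  = 0.3084 + 18.2923 = 18.6007
Step 3: Objective decrease = 0.5 * g^T H^(-1) g = 9.3004


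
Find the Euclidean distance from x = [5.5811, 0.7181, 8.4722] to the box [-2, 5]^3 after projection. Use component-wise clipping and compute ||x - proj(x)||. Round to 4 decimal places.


Project each component onto [-2, 5].
clip(5.5811) = 5.0, clip(0.7181) = 0.7181, clip(8.4722) = 5.0
Projection = [5.0, 0.7181, 5.0]
Squared diffs: [0.3377, 0.0, 12.0562]
Distance = sqrt(12.3939) = 3.5205


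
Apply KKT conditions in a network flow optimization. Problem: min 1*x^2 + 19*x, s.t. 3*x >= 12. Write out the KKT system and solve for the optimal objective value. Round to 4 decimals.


Step 1: Try lambda = 0 (constraint inactive).
x_unc = -19/(2*1) = -9.5
Check: 3*-9.5 = -28.5 < 12 -- violated!
Step 2: Constraint must be active: 3*x = 12
x* = 12/3 = 4.0
lambda = (2*1*4.0 + 19)/3 = 9.0
Step 3: Compute optimal value.
f(x*) = 1*4.0^2 + 19*4.0 = 92.0


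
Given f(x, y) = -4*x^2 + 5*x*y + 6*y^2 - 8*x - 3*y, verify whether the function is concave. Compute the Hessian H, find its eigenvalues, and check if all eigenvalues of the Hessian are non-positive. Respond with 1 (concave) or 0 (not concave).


The Hessian of f(x,y) = -4*x^2 + 5*x*y + 6*y^2 - 8*x - 3*y is:
H = [[-8, 5], [5, 12]]
Trace = -8 + 12 = 4
Determinant = -8*12 - (5)^2 = -121
Discriminant = (4)^2 - 4*-121 = 500.0
Eigenvalues: lambda_1 = -9.1803, lambda_2 = 13.1803
The function is not concave.

0


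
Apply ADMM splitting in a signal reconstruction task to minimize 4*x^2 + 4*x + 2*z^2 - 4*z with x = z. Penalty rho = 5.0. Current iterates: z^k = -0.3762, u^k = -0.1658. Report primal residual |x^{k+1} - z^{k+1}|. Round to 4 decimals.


ADMM iteration with rho = 5.0, z^k = -0.3762, u^k = -0.1658
Step 1: x-update.
Minimize 4*x^2 + 4*x + (5.0/2)*(x + 0.3762 - 0.1658)^2
FOC: (2*4 + 5.0)*x = -4 + 5.0*(-0.3762 + 0.1658)
x^{k+1} = -0.3886
Step 2: z-update.
Minimize 2*z^2 - 4*z + (5.0/2)*(-0.3886 - z - 0.1658)^2
FOC: (2*2 + 5.0)*z = 4 + 5.0*(-0.3886 - 0.1658)
z^{k+1} = 0.1364
Step 3: u-update.
u^{k+1} = -0.1658 - 0.3886 - 0.1364 = -0.6909
Step 4: Primal residual = |-0.3886 - 0.1364| = 0.5251


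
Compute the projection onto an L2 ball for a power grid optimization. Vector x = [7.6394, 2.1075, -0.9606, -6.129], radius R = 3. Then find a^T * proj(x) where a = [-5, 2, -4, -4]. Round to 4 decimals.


Step 1: Compute ||x|| (intermediates to 6 decimals).
||x|| = sqrt(7.6394^2 + 2.1075^2 + (-0.9606)^2 + (-6.129)^2) = 10.064263
Step 2: Project.
Since ||x|| > R, scale = R/||x|| = 3/10.064263 = 0.298084, proj(x) = scale * x
proj(x) = [2.277183, 0.628212, -0.286339, -1.826957]
Step 3: Dot product.
a^T * proj(x) = -5*2.277183 + 2*0.628212 - 4*(-0.286339) - 4*(-1.826957) = -1.6763


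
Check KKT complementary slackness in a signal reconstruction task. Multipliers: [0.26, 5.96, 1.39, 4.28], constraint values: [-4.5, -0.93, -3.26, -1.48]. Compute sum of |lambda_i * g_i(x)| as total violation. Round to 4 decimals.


KKT complementary slackness check:
lambda_1 * g_1 = 0.26 * -4.5 = -1.17
lambda_2 * g_2 = 5.96 * -0.93 = -5.5428
lambda_3 * g_3 = 1.39 * -3.26 = -4.5314
lambda_4 * g_4 = 4.28 * -1.48 = -6.3344
Total violation = 1.17 + 5.5428 + 4.5314 + 6.3344 = 17.5786


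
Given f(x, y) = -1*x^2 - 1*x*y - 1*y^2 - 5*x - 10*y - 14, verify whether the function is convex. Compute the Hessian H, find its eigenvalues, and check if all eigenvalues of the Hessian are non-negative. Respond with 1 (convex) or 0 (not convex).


The Hessian of f(x,y) = -1*x^2 - 1*x*y - 1*y^2 - 5*x - 10*y - 14 is:
H = [[-2, -1], [-1, -2]]
Trace = -2 - 2 = -4
Determinant = -2*-2 - (-1)^2 = 3
Discriminant = (-4)^2 - 4*3 = 4.0
Eigenvalues: lambda_1 = -3.0, lambda_2 = -1.0
The function is not convex.

0


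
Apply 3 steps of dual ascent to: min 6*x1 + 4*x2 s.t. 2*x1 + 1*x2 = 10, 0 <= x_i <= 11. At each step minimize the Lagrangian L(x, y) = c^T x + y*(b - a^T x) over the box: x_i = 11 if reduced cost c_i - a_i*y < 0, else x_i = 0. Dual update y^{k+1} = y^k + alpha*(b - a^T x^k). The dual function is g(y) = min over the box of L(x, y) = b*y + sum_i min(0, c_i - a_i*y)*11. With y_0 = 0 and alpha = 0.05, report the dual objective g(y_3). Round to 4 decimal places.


Dual ascent for LP: min 6*x1 + 4*x2, 2*x1 + 1*x2 = 10, 0 <= x_i <= 11
Step 1: y^k = 0.0, reduced costs: (6.0, 4.0)
  x^k = (0.0, 0.0), subgradient = b - a^T x = 10.0
  y^{k+1} = 0.0 + 0.05*10.0 = 0.5
Step 2: y^k = 0.5, reduced costs: (5.0, 3.5)
  x^k = (0.0, 0.0), subgradient = b - a^T x = 10.0
  y^{k+1} = 0.5 + 0.05*10.0 = 1.0
Step 3: y^k = 1.0, reduced costs: (4.0, 3.0)
  x^k = (0.0, 0.0), subgradient = b - a^T x = 10.0
  y^{k+1} = 1.0 + 0.05*10.0 = 1.5
Dual objective at y_3 = 1.5: reduced costs (3.0, 2.5), box minimizer x = (0.0, 0.0)
g(y_3) = b*y + (c1 - a1*y)*x1 + (c2 - a2*y)*x2 = 10*1.5 + 3.0*0.0 + 2.5*0.0 = 15.0 + 0.0 + 0.0 = 15.0


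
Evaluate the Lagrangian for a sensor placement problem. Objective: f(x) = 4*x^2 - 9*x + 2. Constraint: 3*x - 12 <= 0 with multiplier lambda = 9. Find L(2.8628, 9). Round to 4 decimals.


Step 1: Evaluate f(x).
f(2.8628) = 4*2.8628^2 - 9*2.8628 + 2 = 9.0173
Step 2: Evaluate g(x).
g(2.8628) = 3*2.8628 - 12 = -3.4116
Step 3: Compute Lagrangian.
L = 9.0173 + 9*-3.4116 = -21.6871


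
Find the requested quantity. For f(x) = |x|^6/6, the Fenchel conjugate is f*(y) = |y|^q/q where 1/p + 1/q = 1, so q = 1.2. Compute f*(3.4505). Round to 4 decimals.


The conjugate exponent q satisfies 1/p + 1/q = 1.
p = 6, so q = 6/(6 - 1) = 1.2
|y|^q = 3.4505^1.2 = 4.4204
f*(3.4505) = 4.4204 / 1.2 = 3.6836


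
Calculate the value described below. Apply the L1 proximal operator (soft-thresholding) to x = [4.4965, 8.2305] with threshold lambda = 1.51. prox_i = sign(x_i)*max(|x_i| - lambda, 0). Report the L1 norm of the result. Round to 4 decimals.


Soft-thresholding with lambda = 1.51:
prox(4.4965) = sign(4.4965)*max(|4.4965| - 1.51, 0) = 2.9865
prox(8.2305) = sign(8.2305)*max(|8.2305| - 1.51, 0) = 6.7205
prox(x) = [2.9865, 6.7205]
||prox(x)||_1 = 2.9865 + 6.7205 = 9.707


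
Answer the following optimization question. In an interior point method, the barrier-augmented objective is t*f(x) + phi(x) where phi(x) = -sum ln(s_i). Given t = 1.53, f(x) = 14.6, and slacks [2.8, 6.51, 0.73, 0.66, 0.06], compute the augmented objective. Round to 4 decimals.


Step 1: Compute log-barrier.
ln values: [1.0296, 1.8733, -0.3147, -0.4155, -2.8134]
phi = -(1.0296 + 1.8733 - 0.3147 - 0.4155 - 2.8134) = 0.6407
Step 2: Compute augmented objective.
t*f(x) = 1.53*14.6 = 22.338
Total = 22.338 + 0.6407 = 22.9787


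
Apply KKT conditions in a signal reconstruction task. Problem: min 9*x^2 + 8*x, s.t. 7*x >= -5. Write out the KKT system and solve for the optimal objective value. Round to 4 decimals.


Step 1: Try lambda = 0 (constraint inactive).
Stationarity: 2*9*x + 8 = 0
x* = -8/(2*9) = -4/9 = -0.4444 (rounded; the exact value -4/9 is used below)
Check constraint: 7*-0.4444 = -3.1108 >= -5 -- satisfied.
Step 2: Compute optimal value.
f(x*) = 9*(-4/9)^2 + 8*(-4/9) = -1.7778


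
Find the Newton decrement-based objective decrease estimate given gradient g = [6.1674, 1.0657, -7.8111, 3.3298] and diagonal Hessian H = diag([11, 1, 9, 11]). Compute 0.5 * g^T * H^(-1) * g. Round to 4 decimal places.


Step 1: H is diagonal, so H^(-1) * g = [0.5607, 1.0657, -0.8679, 0.3027].
Step 2: g^T H^(-1) g = sum_i g_i^2 / H_ii
  = (6.1674)^2/11 + (1.0657)^2/1 + (-7.8111)^2/9 + (3.3298)^2/11
  = 3.4579 + 1.1357 + 6.7793 + 1.008 = 12.3808
Step 3: Objective decrease = 0.5 * g^T H^(-1) g = 6.1904


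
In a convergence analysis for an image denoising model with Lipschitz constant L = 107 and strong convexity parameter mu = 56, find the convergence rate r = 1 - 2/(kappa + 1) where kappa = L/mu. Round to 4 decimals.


Step 1: Compute the condition number.
kappa = L/mu = 107/56 = 1.9107
Step 2: Compute the convergence rate.
r = 1 - 2/(kappa + 1) = 1 - 2*mu/(L + mu) = (L - mu)/(L + mu) = 51/163 = 0.3129


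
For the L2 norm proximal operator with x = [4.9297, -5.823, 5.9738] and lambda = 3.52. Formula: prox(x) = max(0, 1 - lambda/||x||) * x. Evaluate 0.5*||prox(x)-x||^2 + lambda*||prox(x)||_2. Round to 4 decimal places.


Step 1: Compute ||x||.
||x|| = 9.69
Step 2: Compute scaling factor.
scale = max(0, 1 - 3.52/9.69) = 0.6367
Step 3: prox(x) = [3.1389, -3.7077, 3.8037]
||prox(x)|| = 6.17
Step 4: Proximal objective.
0.5*||prox-x||^2 = 6.1952
lambda*||prox|| = 21.7184
Total = 27.9135


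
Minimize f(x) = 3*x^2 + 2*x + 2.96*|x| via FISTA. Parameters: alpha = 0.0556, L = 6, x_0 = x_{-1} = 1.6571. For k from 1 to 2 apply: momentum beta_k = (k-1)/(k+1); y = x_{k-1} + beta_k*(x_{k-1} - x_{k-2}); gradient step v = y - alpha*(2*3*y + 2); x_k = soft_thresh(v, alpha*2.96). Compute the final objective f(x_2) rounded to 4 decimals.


FISTA on f(x) = 3*x^2 + 2*x + 2.96*|x|
L = 6, alpha = 0.0556
Iteration 1: beta = 0.0, y = 1.6571 + 0.0*(1.6571 - 1.6571) = 1.6571
  grad(y) = 11.9426, v = y - alpha*grad = 0.9931
  prox(v) = soft_thresh(0.9931, 0.1646) = 0.8285
Iteration 2: beta = 0.3333, y = 0.8285 + 0.3333*(0.8285 - 1.6571) = 0.5523
  grad(y) = 5.3139, v = y - alpha*grad = 0.2569
  prox(v) = soft_thresh(0.2569, 0.1646) = 0.0923
f(x_2) = 3*0.0923^2 + 2*0.0923 + 2.96*|0.0923| = 0.4833


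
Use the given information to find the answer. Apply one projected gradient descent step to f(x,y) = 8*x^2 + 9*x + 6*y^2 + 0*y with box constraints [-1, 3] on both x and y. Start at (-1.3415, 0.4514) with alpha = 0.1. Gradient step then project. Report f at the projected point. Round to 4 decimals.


Step 1: Compute gradient at (-1.3415, 0.4514).
grad_x = 2*8*-1.3415 + 9 = -12.464
grad_y = 2*6*0.4514 + 0 = 5.4168
Step 2: Gradient step.
x_raw = -1.3415 - 0.1*-12.464 = -0.0951
y_raw = 0.4514 - 0.1*5.4168 = -0.0903
Step 3: Project onto [-1, 3].
x_proj = clip(-0.0951) = -0.0951
y_proj = clip(-0.0903) = -0.0903
Step 4: Evaluate f.
f(-0.0951, -0.0903) = -0.7346


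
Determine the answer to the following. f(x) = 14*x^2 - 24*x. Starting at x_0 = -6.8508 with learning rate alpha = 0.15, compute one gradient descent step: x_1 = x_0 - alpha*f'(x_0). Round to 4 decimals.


We compute the gradient at x_0 and apply the update.
f'(x) = 28*x - 24
f'(-6.8508) = 28*-6.8508 - 24 = -215.8224
x_1 = -6.8508 - 0.15*-215.8224 = 25.5226


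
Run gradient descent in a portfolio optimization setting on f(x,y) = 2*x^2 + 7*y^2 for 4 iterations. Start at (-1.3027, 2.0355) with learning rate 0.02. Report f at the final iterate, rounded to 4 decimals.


Gradient descent on f(x,y) = 2*x^2 + 7*y^2.
Starting point: (-1.3027, 2.0355), alpha = 0.02
Step 1: grad_x = 2*2*-1.3027 = -5.2108, grad_y = 2*7*2.0355 = 28.497
  x_1 = -1.3027 - 0.02*-5.2108 = -1.1985
  y_1 = 2.0355 - 0.02*28.497 = 1.4656
Step 2: grad_x = 2*2*-1.1985 = -4.7939, grad_y = 2*7*1.4656 = 20.5178
  x_2 = -1.1985 - 0.02*-4.7939 = -1.1026
  y_2 = 1.4656 - 0.02*20.5178 = 1.0552
Step 3: grad_x = 2*2*-1.1026 = -4.4104, grad_y = 2*7*1.0552 = 14.7728
  x_3 = -1.1026 - 0.02*-4.4104 = -1.0144
  y_3 = 1.0552 - 0.02*14.7728 = 0.7597
Step 4: grad_x = 2*2*-1.0144 = -4.0576, grad_y = 2*7*0.7597 = 10.6364
  x_4 = -1.0144 - 0.02*-4.0576 = -0.9332
  y_4 = 0.7597 - 0.02*10.6364 = 0.547
f(-0.9332, 0.547) = 2*(-0.9332)^2 + 7*0.547^2 = 3.8365


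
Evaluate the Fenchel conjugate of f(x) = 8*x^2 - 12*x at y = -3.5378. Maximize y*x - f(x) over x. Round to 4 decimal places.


f*(y) = sup_x {y*x - a*x^2 - b*x} = sup_x {(y-b)*x - a*x^2}
FOC: (y - b) - 2a*x = 0 => x* = (y - b)/(2a)
x* = (-3.5378 + 12)/(2*8) = 0.5289
f*(-3.5378) = (y-b)^2/(4a) = (-3.5378 + 12)^2/(4*8)
= 71.6088/32 = 2.2378


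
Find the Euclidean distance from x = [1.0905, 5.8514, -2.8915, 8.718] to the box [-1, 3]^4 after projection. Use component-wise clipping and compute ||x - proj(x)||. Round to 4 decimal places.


Project each component onto [-1, 3].
clip(1.0905) = 1.0905, clip(5.8514) = 3.0, clip(-2.8915) = -1.0, clip(8.718) = 3.0
Projection = [1.0905, 3.0, -1.0, 3.0]
Squared diffs: [0.0, 8.1305, 3.5778, 32.6955]
Distance = sqrt(44.4038) = 6.6636


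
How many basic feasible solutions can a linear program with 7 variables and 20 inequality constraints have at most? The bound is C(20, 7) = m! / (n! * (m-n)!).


Each vertex corresponds to some choice of n active constraints out of m, so the number of vertices is at most C(m, n) = m! / (n!(m-n)!).
m = 20, n = 7
Numerator: 20 * 19 * 18 * 17 * 16 * 15 * 14
Denominator: 7! = 5040
C(20, 7) = 77520


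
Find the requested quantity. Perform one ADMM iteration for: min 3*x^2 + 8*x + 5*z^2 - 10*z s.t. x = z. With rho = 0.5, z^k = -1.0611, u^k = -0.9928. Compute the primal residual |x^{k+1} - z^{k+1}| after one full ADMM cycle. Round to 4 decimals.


ADMM iteration with rho = 0.5, z^k = -1.0611, u^k = -0.9928
Step 1: x-update.
Minimize 3*x^2 + 8*x + (0.5/2)*(x + 1.0611 - 0.9928)^2
FOC: (2*3 + 0.5)*x = -8 + 0.5*(-1.0611 + 0.9928)
x^{k+1} = -1.236
Step 2: z-update.
Minimize 5*z^2 - 10*z + (0.5/2)*(-1.236 - z - 0.9928)^2
FOC: (2*5 + 0.5)*z = 10 + 0.5*(-1.236 - 0.9928)
z^{k+1} = 0.8462
Step 3: u-update.
u^{k+1} = -0.9928 - 1.236 - 0.8462 = -3.0751
Step 4: Primal residual = |-1.236 - 0.8462| = 2.0823


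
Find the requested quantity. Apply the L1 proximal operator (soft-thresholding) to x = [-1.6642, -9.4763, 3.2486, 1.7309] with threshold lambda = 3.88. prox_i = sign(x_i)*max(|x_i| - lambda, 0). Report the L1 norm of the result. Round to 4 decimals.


Soft-thresholding with lambda = 3.88:
prox(-1.6642) = sign(-1.6642)*max(|-1.6642| - 3.88, 0) = 0.0
prox(-9.4763) = sign(-9.4763)*max(|-9.4763| - 3.88, 0) = -5.5963
prox(3.2486) = sign(3.2486)*max(|3.2486| - 3.88, 0) = 0.0
prox(1.7309) = sign(1.7309)*max(|1.7309| - 3.88, 0) = 0.0
prox(x) = [0.0, -5.5963, 0.0, 0.0]
||prox(x)||_1 = 0.0 + 5.5963 + 0.0 + 0.0 = 5.5963


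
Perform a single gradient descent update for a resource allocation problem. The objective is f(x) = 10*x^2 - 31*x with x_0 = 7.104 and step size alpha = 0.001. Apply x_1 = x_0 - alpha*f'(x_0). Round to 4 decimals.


We compute the gradient at x_0 and apply the update.
f'(x) = 20*x - 31
f'(7.104) = 20*7.104 - 31 = 111.08
x_1 = 7.104 - 0.001*111.08 = 6.9929


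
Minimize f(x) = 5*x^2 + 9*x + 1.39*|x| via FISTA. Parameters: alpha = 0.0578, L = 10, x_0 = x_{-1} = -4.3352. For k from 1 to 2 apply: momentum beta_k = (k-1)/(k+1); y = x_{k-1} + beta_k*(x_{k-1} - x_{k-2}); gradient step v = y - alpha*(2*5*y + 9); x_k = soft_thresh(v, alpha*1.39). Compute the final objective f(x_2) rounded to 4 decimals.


FISTA on f(x) = 5*x^2 + 9*x + 1.39*|x|
L = 10, alpha = 0.0578
Iteration 1: beta = 0.0, y = -4.3352 + 0.0*(-4.3352 + 4.3352) = -4.3352
  grad(y) = -34.352, v = y - alpha*grad = -2.3497
  prox(v) = soft_thresh(-2.3497, 0.0803) = -2.2693
Iteration 2: beta = 0.3333, y = -2.2693 + 0.3333*(-2.2693 + 4.3352) = -1.5807
  grad(y) = -6.8068, v = y - alpha*grad = -1.1872
  prox(v) = soft_thresh(-1.1872, 0.0803) = -1.1069
f(x_2) = 5*(-1.1069)^2 + 9*(-1.1069) + 1.39*|-1.1069| = -2.2973


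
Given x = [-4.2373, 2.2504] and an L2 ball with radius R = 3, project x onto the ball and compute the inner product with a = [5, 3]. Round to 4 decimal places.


Step 1: Compute ||x|| (intermediates to 6 decimals).
||x|| = sqrt((-4.2373)^2 + 2.2504^2) = 4.797813
Step 2: Project.
Since ||x|| > R, scale = R/||x|| = 3/4.797813 = 0.625285, proj(x) = scale * x
proj(x) = [-2.64952, 1.407141]
Step 3: Dot product.
a^T * proj(x) = 5*(-2.64952) + 3*1.407141 = -9.0262


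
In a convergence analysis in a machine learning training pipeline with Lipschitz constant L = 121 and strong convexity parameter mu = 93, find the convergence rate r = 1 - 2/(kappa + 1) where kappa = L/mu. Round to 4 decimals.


Step 1: Compute the condition number.
kappa = L/mu = 121/93 = 1.3011
Step 2: Compute the convergence rate.
r = 1 - 2/(kappa + 1) = 1 - 2*mu/(L + mu) = (L - mu)/(L + mu) = 28/214 = 0.1308


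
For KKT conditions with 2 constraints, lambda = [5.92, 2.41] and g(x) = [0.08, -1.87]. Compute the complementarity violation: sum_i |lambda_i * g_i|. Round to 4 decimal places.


KKT complementary slackness check:
lambda_1 * g_1 = 5.92 * 0.08 = 0.4736
lambda_2 * g_2 = 2.41 * -1.87 = -4.5067
Total violation = 0.4736 + 4.5067 = 4.9803


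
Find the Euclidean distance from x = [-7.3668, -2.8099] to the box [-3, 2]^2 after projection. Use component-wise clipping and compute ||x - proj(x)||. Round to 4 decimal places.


Project each component onto [-3, 2].
clip(-7.3668) = -3.0, clip(-2.8099) = -2.8099
Projection = [-3.0, -2.8099]
Squared diffs: [19.0689, 0.0]
Distance = sqrt(19.0689) = 4.3668


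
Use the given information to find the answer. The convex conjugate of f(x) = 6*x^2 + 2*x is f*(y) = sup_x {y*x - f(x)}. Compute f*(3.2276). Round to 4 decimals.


f*(y) = sup_x {y*x - a*x^2 - b*x} = sup_x {(y-b)*x - a*x^2}
FOC: (y - b) - 2a*x = 0 => x* = (y - b)/(2a)
x* = (3.2276 - 2)/(2*6) = 0.1023
f*(3.2276) = (y-b)^2/(4a) = (3.2276 - 2)^2/(4*6)
= 1.507/24 = 0.0628


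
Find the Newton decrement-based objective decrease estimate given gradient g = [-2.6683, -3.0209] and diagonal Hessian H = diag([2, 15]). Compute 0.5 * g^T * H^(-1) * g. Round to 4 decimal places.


Step 1: H is diagonal, so H^(-1) * g = [-1.3342, -0.2014].
Step 2: g^T H^(-1) g = sum_i g_i^2 / H_ii
  = (-2.6683)^2/2 + (-3.0209)^2/15
  = 3.5599 + 0.6084 = 4.1683
Step 3: Objective decrease = 0.5 * g^T H^(-1) g = 2.0842


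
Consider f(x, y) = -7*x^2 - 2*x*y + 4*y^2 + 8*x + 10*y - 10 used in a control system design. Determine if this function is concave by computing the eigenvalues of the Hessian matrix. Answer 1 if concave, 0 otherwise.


The Hessian of f(x,y) = -7*x^2 - 2*x*y + 4*y^2 + 8*x + 10*y - 10 is:
H = [[-14, -2], [-2, 8]]
Trace = -14 + 8 = -6
Determinant = -14*8 - (-2)^2 = -116
Discriminant = (-6)^2 - 4*-116 = 500.0
Eigenvalues: lambda_1 = -14.1803, lambda_2 = 8.1803
The function is not concave.

0


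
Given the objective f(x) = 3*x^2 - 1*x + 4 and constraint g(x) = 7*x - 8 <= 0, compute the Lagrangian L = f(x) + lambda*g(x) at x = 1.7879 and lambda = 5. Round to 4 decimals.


Step 1: Evaluate f(x).
f(1.7879) = 3*1.7879^2 - 1*1.7879 + 4 = 11.8019
Step 2: Evaluate g(x).
g(1.7879) = 7*1.7879 - 8 = 4.5153
Step 3: Compute Lagrangian.
L = 11.8019 + 5*4.5153 = 34.3784


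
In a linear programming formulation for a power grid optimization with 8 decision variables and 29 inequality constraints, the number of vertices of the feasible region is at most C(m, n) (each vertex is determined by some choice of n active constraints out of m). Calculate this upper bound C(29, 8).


Each vertex corresponds to some choice of n active constraints out of m, so the number of vertices is at most C(m, n) = m! / (n!(m-n)!).
m = 29, n = 8
Numerator: 29 * 28 * 27 * 26 * 25 * 24 * 23 * 22
Denominator: 8! = 40320
C(29, 8) = 4292145


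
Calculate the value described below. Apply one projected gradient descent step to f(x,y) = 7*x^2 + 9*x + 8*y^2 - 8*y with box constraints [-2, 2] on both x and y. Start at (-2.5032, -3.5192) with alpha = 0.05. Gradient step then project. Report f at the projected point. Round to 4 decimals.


Step 1: Compute gradient at (-2.5032, -3.5192).
grad_x = 2*7*-2.5032 + 9 = -26.0448
grad_y = 2*8*-3.5192 - 8 = -64.3072
Step 2: Gradient step.
x_raw = -2.5032 - 0.05*-26.0448 = -1.201
y_raw = -3.5192 - 0.05*-64.3072 = -0.3038
Step 3: Project onto [-2, 2].
x_proj = clip(-1.201) = -1.201
y_proj = clip(-0.3038) = -0.3038
Step 4: Evaluate f.
f(-1.201, -0.3038) = 2.4568


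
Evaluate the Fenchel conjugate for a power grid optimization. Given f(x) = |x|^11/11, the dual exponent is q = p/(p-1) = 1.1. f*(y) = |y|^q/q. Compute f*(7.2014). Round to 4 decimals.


The conjugate exponent q satisfies 1/p + 1/q = 1.
p = 11, so q = 11/(11 - 1) = 1.1
|y|^q = 7.2014^1.1 = 8.7732
f*(7.2014) = 8.7732 / 1.1 = 7.9756


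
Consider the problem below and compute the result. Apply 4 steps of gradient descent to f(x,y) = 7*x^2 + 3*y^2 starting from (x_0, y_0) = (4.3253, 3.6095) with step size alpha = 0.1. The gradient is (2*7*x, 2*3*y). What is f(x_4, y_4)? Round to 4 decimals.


Gradient descent on f(x,y) = 7*x^2 + 3*y^2.
Starting point: (4.3253, 3.6095), alpha = 0.1
Step 1: grad_x = 2*7*4.3253 = 60.5542, grad_y = 2*3*3.6095 = 21.657
  x_1 = 4.3253 - 0.1*60.5542 = -1.7301
  y_1 = 3.6095 - 0.1*21.657 = 1.4438
Step 2: grad_x = 2*7*-1.7301 = -24.2217, grad_y = 2*3*1.4438 = 8.6628
  x_2 = -1.7301 - 0.1*-24.2217 = 0.692
  y_2 = 1.4438 - 0.1*8.6628 = 0.5775
Step 3: grad_x = 2*7*0.692 = 9.6887, grad_y = 2*3*0.5775 = 3.4651
  x_3 = 0.692 - 0.1*9.6887 = -0.2768
  y_3 = 0.5775 - 0.1*3.4651 = 0.231
Step 4: grad_x = 2*7*-0.2768 = -3.8755, grad_y = 2*3*0.231 = 1.386
  x_4 = -0.2768 - 0.1*-3.8755 = 0.1107
  y_4 = 0.231 - 0.1*1.386 = 0.0924
f(0.1107, 0.0924) = 7*0.1107^2 + 3*0.0924^2 = 0.1114


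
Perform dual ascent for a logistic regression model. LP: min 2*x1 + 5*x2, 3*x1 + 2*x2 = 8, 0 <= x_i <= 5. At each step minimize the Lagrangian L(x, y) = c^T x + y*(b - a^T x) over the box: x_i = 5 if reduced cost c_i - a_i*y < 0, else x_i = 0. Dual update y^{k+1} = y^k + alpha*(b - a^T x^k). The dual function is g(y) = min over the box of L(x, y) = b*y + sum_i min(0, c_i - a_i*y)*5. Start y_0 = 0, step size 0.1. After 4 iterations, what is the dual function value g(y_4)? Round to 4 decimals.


Dual ascent for LP: min 2*x1 + 5*x2, 3*x1 + 2*x2 = 8, 0 <= x_i <= 5
Step 1: y^k = 0.0, reduced costs: (2.0, 5.0)
  x^k = (0.0, 0.0), subgradient = b - a^T x = 8.0
  y^{k+1} = 0.0 + 0.1*8.0 = 0.8
Step 2: y^k = 0.8, reduced costs: (-0.4, 3.4)
  x^k = (5.0, 0.0), subgradient = b - a^T x = -7.0
  y^{k+1} = 0.8 + 0.1*-7.0 = 0.1
Step 3: y^k = 0.1, reduced costs: (1.7, 4.8)
  x^k = (0.0, 0.0), subgradient = b - a^T x = 8.0
  y^{k+1} = 0.1 + 0.1*8.0 = 0.9
Step 4: y^k = 0.9, reduced costs: (-0.7, 3.2)
  x^k = (5.0, 0.0), subgradient = b - a^T x = -7.0
  y^{k+1} = 0.9 + 0.1*-7.0 = 0.2
Dual objective at y_4 = 0.2: reduced costs (1.4, 4.6), box minimizer x = (0.0, 0.0)
g(y_4) = b*y + (c1 - a1*y)*x1 + (c2 - a2*y)*x2 = 8*0.2 + 1.4*0.0 + 4.6*0.0 = 1.6 + 0.0 + 0.0 = 1.6


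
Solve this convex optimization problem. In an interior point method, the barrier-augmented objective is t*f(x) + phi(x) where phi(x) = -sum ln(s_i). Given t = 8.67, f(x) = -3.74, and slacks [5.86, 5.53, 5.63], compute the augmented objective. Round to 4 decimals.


Step 1: Compute log-barrier.
ln values: [1.7681, 1.7102, 1.7281]
phi = -(1.7681 + 1.7102 + 1.7281) = -5.2064
Step 2: Compute augmented objective.
t*f(x) = 8.67*-3.74 = -32.4258
Total = -32.4258 - 5.2064 = -37.6322


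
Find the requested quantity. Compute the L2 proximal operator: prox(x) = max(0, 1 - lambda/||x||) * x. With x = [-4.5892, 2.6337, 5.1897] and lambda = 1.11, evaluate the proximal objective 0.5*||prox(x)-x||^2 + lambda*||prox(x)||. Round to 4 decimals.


Step 1: Compute ||x||.
||x|| = 7.4115
Step 2: Compute scaling factor.
scale = max(0, 1 - 1.11/7.4115) = 0.8502
Step 3: prox(x) = [-3.9019, 2.2393, 4.4125]
||prox(x)|| = 6.3015
Step 4: Proximal objective.
0.5*||prox-x||^2 = 0.6161
lambda*||prox|| = 6.9947
Total = 7.6107


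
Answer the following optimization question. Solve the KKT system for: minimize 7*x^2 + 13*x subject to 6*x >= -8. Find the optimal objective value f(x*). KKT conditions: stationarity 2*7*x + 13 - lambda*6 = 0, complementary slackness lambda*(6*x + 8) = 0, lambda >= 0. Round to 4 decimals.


Step 1: Try lambda = 0 (constraint inactive).
Stationarity: 2*7*x + 13 = 0
x* = -13/(2*7) = -13/14 = -0.9286 (rounded; the exact value -13/14 is used below)
Check constraint: 6*-0.9286 = -5.5716 >= -8 -- satisfied.
Step 2: Compute optimal value.
f(x*) = 7*(-13/14)^2 + 13*(-13/14) = -6.0357


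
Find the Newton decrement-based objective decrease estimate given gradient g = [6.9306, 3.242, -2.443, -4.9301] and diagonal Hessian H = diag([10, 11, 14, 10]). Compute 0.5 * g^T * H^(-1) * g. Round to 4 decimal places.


Step 1: H is diagonal, so H^(-1) * g = [0.6931, 0.2947, -0.1745, -0.493].
Step 2: g^T H^(-1) g = sum_i g_i^2 / H_ii
  = (6.9306)^2/10 + (3.242)^2/11 + (-2.443)^2/14 + (-4.9301)^2/10
  = 4.8033 + 0.9555 + 0.4263 + 2.4306 = 8.6157
Step 3: Objective decrease = 0.5 * g^T H^(-1) g = 4.3079


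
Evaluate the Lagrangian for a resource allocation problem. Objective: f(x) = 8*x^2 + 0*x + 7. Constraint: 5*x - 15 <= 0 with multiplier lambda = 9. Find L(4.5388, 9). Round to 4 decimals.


Step 1: Evaluate f(x).
f(4.5388) = 8*4.5388^2 + 0*4.5388 + 7 = 171.8056
Step 2: Evaluate g(x).
g(4.5388) = 5*4.5388 - 15 = 7.694
Step 3: Compute Lagrangian.
L = 171.8056 + 9*7.694 = 241.0516


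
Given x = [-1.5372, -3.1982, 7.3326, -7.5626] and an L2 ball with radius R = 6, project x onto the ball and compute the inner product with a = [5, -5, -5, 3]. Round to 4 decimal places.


Step 1: Compute ||x|| (intermediates to 6 decimals).
||x|| = sqrt((-1.5372)^2 + (-3.1982)^2 + 7.3326^2 + (-7.5626)^2) = 11.115368
Step 2: Project.
Since ||x|| > R, scale = R/||x|| = 6/11.115368 = 0.539793, proj(x) = scale * x
proj(x) = [-0.82977, -1.726366, 3.958086, -4.082239]
Step 3: Dot product.
a^T * proj(x) = 5*(-0.82977) - 5*(-1.726366) - 5*3.958086 + 3*(-4.082239) = -27.5542


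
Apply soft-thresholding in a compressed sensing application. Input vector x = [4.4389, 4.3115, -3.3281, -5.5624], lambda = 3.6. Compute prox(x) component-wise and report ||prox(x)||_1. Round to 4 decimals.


Soft-thresholding with lambda = 3.6:
prox(4.4389) = sign(4.4389)*max(|4.4389| - 3.6, 0) = 0.8389
prox(4.3115) = sign(4.3115)*max(|4.3115| - 3.6, 0) = 0.7115
prox(-3.3281) = sign(-3.3281)*max(|-3.3281| - 3.6, 0) = 0.0
prox(-5.5624) = sign(-5.5624)*max(|-5.5624| - 3.6, 0) = -1.9624
prox(x) = [0.8389, 0.7115, 0.0, -1.9624]
||prox(x)||_1 = 0.8389 + 0.7115 + 0.0 + 1.9624 = 3.5128


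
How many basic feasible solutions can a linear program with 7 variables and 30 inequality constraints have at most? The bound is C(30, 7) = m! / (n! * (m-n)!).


Each vertex corresponds to some choice of n active constraints out of m, so the number of vertices is at most C(m, n) = m! / (n!(m-n)!).
m = 30, n = 7
Numerator: 30 * 29 * 28 * 27 * 26 * 25 * 24
Denominator: 7! = 5040
C(30, 7) = 2035800


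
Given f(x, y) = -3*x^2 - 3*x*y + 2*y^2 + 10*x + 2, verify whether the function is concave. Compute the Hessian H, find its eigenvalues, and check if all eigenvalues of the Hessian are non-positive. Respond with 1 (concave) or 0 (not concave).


The Hessian of f(x,y) = -3*x^2 - 3*x*y + 2*y^2 + 10*x + 2 is:
H = [[-6, -3], [-3, 4]]
Trace = -6 + 4 = -2
Determinant = -6*4 - (-3)^2 = -33
Discriminant = (-2)^2 - 4*-33 = 136.0
Eigenvalues: lambda_1 = -6.831, lambda_2 = 4.831
The function is not concave.

0


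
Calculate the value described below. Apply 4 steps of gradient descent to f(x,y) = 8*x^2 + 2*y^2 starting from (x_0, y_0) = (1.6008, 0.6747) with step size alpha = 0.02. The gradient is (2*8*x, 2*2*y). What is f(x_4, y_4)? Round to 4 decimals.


Gradient descent on f(x,y) = 8*x^2 + 2*y^2.
Starting point: (1.6008, 0.6747), alpha = 0.02
Step 1: grad_x = 2*8*1.6008 = 25.6128, grad_y = 2*2*0.6747 = 2.6988
  x_1 = 1.6008 - 0.02*25.6128 = 1.0885
  y_1 = 0.6747 - 0.02*2.6988 = 0.6207
Step 2: grad_x = 2*8*1.0885 = 17.4167, grad_y = 2*2*0.6207 = 2.4829
  x_2 = 1.0885 - 0.02*17.4167 = 0.7402
  y_2 = 0.6207 - 0.02*2.4829 = 0.5711
Step 3: grad_x = 2*8*0.7402 = 11.8434, grad_y = 2*2*0.5711 = 2.2843
  x_3 = 0.7402 - 0.02*11.8434 = 0.5033
  y_3 = 0.5711 - 0.02*2.2843 = 0.5254
Step 4: grad_x = 2*8*0.5033 = 8.0535, grad_y = 2*2*0.5254 = 2.1015
  x_4 = 0.5033 - 0.02*8.0535 = 0.3423
  y_4 = 0.5254 - 0.02*2.1015 = 0.4834
f(0.3423, 0.4834) = 8*0.3423^2 + 2*0.4834^2 = 1.4045


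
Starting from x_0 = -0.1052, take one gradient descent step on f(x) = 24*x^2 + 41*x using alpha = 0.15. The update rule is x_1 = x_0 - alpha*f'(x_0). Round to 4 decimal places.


We compute the gradient at x_0 and apply the update.
f'(x) = 48*x + 41
f'(-0.1052) = 48*-0.1052 + 41 = 35.9504
x_1 = -0.1052 - 0.15*35.9504 = -5.4978


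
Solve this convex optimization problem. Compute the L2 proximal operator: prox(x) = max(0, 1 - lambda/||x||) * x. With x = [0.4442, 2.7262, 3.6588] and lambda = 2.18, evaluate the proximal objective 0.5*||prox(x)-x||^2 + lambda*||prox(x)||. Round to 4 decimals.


Step 1: Compute ||x||.
||x|| = 4.5844
Step 2: Compute scaling factor.
scale = max(0, 1 - 2.18/4.5844) = 0.5245
Step 3: prox(x) = [0.233, 1.4298, 1.9189]
||prox(x)|| = 2.4044
Step 4: Proximal objective.
0.5*||prox-x||^2 = 2.3762
lambda*||prox|| = 5.2416
Total = 7.6177


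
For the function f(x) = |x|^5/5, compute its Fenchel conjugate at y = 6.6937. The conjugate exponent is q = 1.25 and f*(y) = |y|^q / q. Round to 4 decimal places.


The conjugate exponent q satisfies 1/p + 1/q = 1.
p = 5, so q = 5/(5 - 1) = 1.25
|y|^q = 6.6937^1.25 = 10.7667
f*(6.6937) = 10.7667 / 1.25 = 8.6134


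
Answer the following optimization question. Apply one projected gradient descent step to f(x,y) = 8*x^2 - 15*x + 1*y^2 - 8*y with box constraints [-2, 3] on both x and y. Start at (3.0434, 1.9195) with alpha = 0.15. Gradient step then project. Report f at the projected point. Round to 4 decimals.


Step 1: Compute gradient at (3.0434, 1.9195).
grad_x = 2*8*3.0434 - 15 = 33.6944
grad_y = 2*1*1.9195 - 8 = -4.161
Step 2: Gradient step.
x_raw = 3.0434 - 0.15*33.6944 = -2.0108
y_raw = 1.9195 - 0.15*-4.161 = 2.5437
Step 3: Project onto [-2, 3].
x_proj = clip(-2.0108) = -2.0
y_proj = clip(2.5437) = 2.5437
Step 4: Evaluate f.
f(-2.0, 2.5437) = 48.121


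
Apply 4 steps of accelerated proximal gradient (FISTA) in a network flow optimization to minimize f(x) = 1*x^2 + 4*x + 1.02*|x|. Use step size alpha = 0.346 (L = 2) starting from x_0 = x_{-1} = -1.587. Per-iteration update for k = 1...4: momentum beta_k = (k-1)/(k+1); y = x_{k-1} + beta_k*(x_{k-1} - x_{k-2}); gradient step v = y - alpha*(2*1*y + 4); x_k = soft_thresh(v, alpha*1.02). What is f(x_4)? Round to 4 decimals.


FISTA on f(x) = 1*x^2 + 4*x + 1.02*|x|
L = 2, alpha = 0.346
Iteration 1: beta = 0.0, y = -1.587 + 0.0*(-1.587 + 1.587) = -1.587
  grad(y) = 0.826, v = y - alpha*grad = -1.8728
  prox(v) = soft_thresh(-1.8728, 0.3529) = -1.5199
Iteration 2: beta = 0.3333, y = -1.5199 + 0.3333*(-1.5199 + 1.587) = -1.4975
  grad(y) = 1.005, v = y - alpha*grad = -1.8452
  prox(v) = soft_thresh(-1.8452, 0.3529) = -1.4923
Iteration 3: beta = 0.5, y = -1.4923 + 0.5*(-1.4923 + 1.5199) = -1.4785
  grad(y) = 1.0429, v = y - alpha*grad = -1.8394
  prox(v) = soft_thresh(-1.8394, 0.3529) = -1.4865
Iteration 4: beta = 0.6, y = -1.4865 + 0.6*(-1.4865 + 1.4923) = -1.483
  grad(y) = 1.0341, v = y - alpha*grad = -1.8408
  prox(v) = soft_thresh(-1.8408, 0.3529) = -1.4878
f(x_4) = 1*(-1.4878)^2 + 4*(-1.4878) + 1.02*|-1.4878| = -2.2201


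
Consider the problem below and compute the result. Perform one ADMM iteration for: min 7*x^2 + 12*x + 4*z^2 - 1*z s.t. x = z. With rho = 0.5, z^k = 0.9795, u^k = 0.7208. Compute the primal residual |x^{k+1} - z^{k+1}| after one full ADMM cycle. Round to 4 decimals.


ADMM iteration with rho = 0.5, z^k = 0.9795, u^k = 0.7208
Step 1: x-update.
Minimize 7*x^2 + 12*x + (0.5/2)*(x - 0.9795 + 0.7208)^2
FOC: (2*7 + 0.5)*x = -12 + 0.5*(0.9795 - 0.7208)
x^{k+1} = -0.8187
Step 2: z-update.
Minimize 4*z^2 - 1*z + (0.5/2)*(-0.8187 - z + 0.7208)^2
FOC: (2*4 + 0.5)*z = 1 + 0.5*(-0.8187 + 0.7208)
z^{k+1} = 0.1119
Step 3: u-update.
u^{k+1} = 0.7208 - 0.8187 - 0.1119 = -0.2098
Step 4: Primal residual = |-0.8187 - 0.1119| = 0.9306


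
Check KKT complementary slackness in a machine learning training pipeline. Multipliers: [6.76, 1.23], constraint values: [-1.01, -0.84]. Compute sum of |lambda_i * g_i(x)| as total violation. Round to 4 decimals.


KKT complementary slackness check:
lambda_1 * g_1 = 6.76 * -1.01 = -6.8276
lambda_2 * g_2 = 1.23 * -0.84 = -1.0332
Total violation = 6.8276 + 1.0332 = 7.8608


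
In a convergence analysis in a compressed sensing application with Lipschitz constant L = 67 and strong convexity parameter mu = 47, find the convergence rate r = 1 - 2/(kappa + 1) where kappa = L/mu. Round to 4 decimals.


Step 1: Compute the condition number.
kappa = L/mu = 67/47 = 1.4255
Step 2: Compute the convergence rate.
r = 1 - 2/(kappa + 1) = 1 - 2*mu/(L + mu) = (L - mu)/(L + mu) = 20/114 = 0.1754


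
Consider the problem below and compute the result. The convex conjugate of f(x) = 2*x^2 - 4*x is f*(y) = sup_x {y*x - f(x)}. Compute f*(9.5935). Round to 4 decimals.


f*(y) = sup_x {y*x - a*x^2 - b*x} = sup_x {(y-b)*x - a*x^2}
FOC: (y - b) - 2a*x = 0 => x* = (y - b)/(2a)
x* = (9.5935 + 4)/(2*2) = 3.3984
f*(9.5935) = (y-b)^2/(4a) = (9.5935 + 4)^2/(4*2)
= 184.7832/8 = 23.0979


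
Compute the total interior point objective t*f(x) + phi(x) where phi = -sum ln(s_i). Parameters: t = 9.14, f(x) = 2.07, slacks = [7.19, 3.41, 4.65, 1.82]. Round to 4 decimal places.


Step 1: Compute log-barrier.
ln values: [1.9727, 1.2267, 1.5369, 0.5988]
phi = -(1.9727 + 1.2267 + 1.5369 + 0.5988) = -5.3351
Step 2: Compute augmented objective.
t*f(x) = 9.14*2.07 = 18.9198
Total = 18.9198 - 5.3351 = 13.5847


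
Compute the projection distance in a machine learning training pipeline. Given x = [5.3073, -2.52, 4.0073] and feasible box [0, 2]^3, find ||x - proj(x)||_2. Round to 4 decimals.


Project each component onto [0, 2].
clip(5.3073) = 2.0, clip(-2.52) = 0.0, clip(4.0073) = 2.0
Projection = [2.0, 0.0, 2.0]
Squared diffs: [10.9382, 6.3504, 4.0293]
Distance = sqrt(21.3179) = 4.6171


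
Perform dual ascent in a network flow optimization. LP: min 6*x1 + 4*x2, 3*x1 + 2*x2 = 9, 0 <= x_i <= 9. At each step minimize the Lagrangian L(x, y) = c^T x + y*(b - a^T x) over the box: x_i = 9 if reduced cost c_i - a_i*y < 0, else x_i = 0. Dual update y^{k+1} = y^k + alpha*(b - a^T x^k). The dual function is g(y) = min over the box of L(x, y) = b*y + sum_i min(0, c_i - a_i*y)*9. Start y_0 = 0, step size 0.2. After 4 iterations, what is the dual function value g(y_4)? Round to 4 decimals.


Dual ascent for LP: min 6*x1 + 4*x2, 3*x1 + 2*x2 = 9, 0 <= x_i <= 9
Step 1: y^k = 0.0, reduced costs: (6.0, 4.0)
  x^k = (0.0, 0.0), subgradient = b - a^T x = 9.0
  y^{k+1} = 0.0 + 0.2*9.0 = 1.8
Step 2: y^k = 1.8, reduced costs: (0.6, 0.4)
  x^k = (0.0, 0.0), subgradient = b - a^T x = 9.0
  y^{k+1} = 1.8 + 0.2*9.0 = 3.6
Step 3: y^k = 3.6, reduced costs: (-4.8, -3.2)
  x^k = (9.0, 9.0), subgradient = b - a^T x = -36.0
  y^{k+1} = 3.6 + 0.2*-36.0 = -3.6
Step 4: y^k = -3.6, reduced costs: (16.8, 11.2)
  x^k = (0.0, 0.0), subgradient = b - a^T x = 9.0
  y^{k+1} = -3.6 + 0.2*9.0 = -1.8
Dual objective at y_4 = -1.8: reduced costs (11.4, 7.6), box minimizer x = (0.0, 0.0)
g(y_4) = b*y + (c1 - a1*y)*x1 + (c2 - a2*y)*x2 = 9*(-1.8) + 11.4*0.0 + 7.6*0.0 = -16.2 + 0.0 + 0.0 = -16.2


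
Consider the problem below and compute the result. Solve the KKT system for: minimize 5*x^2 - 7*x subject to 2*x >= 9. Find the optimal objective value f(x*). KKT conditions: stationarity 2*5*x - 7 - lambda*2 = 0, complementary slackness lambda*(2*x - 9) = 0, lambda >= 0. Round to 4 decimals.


Step 1: Try lambda = 0 (constraint inactive).
x_unc = 7/(2*5) = 0.7
Check: 2*0.7 = 1.4 < 9 -- violated!
Step 2: Constraint must be active: 2*x = 9
x* = 9/2 = 4.5
lambda = (2*5*4.5 - 7)/2 = 19.0
Step 3: Compute optimal value.
f(x*) = 5*4.5^2 - 7*4.5 = 69.75


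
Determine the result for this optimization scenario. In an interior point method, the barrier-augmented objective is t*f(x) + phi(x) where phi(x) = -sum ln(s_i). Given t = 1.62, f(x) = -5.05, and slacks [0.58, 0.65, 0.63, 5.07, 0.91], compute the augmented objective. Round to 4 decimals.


Step 1: Compute log-barrier.
ln values: [-0.5447, -0.4308, -0.462, 1.6233, -0.0943]
phi = -(-0.5447 - 0.4308 - 0.462 + 1.6233 - 0.0943) = -0.0915
Step 2: Compute augmented objective.
t*f(x) = 1.62*-5.05 = -8.181
Total = -8.181 - 0.0915 = -8.2725
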